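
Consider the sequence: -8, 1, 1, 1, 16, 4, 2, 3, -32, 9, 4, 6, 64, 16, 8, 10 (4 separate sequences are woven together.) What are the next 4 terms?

The terms cycle through 4 interleaved subsequences.
Track A is -8, 16, -32, 64, which is geometric with ratio -2.
Track B is 1, 4, 9, 16, which is perfect squares starting at 1².
Track C is 1, 2, 4, 8, which is powers of 2.
Track D is 1, 3, 6, 10, which is triangular numbers n(n+1)/2 for n = 1, 2, ….
Position 17 → track A, term 5 = -128.
Position 18 falls in track B as its term 5, giving 25.
The 19th slot belongs to track C; its 5th term is 16.
The 20th slot belongs to track D; its 5th term is 15.

-128, 25, 16, 15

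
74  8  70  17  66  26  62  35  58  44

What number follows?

Taking every 2nd term gives 2 separate tracks.
Subsequence A is 74, 70, 66, 62, 58, which is linear: a_n = 78 − 4·n.
Subsequence B is 8, 17, 26, 35, 44, which is linear: a_n = -1 + 9·n.
Position 11 → subsequence A, term 6 = 54.

54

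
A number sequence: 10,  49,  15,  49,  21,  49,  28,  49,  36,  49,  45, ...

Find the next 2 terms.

The terms cycle through 2 interleaved subsequences.
Stream A: 10, 15, 21, 28, 36, 45 (triangular numbers n(n+1)/2 for n = 4, 5, …).
Stream B: 49, 49, 49, 49, 49 (the constant sequence 49).
Term 12 comes from stream B (its 6th entry): 49.
Position 13 → stream A, term 7 = 55.

49, 55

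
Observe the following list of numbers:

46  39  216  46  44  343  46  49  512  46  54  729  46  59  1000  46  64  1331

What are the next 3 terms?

46, 69, 1728

Split by position mod 3 into 3 tracks.
Stream A is 46, 46, 46, 46, 46, 46, which is the constant sequence 46.
Stream B is 39, 44, 49, 54, 59, 64, which is arithmetic, step +5.
Stream C is 216, 343, 512, 729, 1000, 1331, which is perfect cubes starting at 6³.
Term 19 comes from stream A (its 7th entry): 46.
Position 20 falls in stream B as its term 7, giving 69.
The 21st slot belongs to stream C; its 7th term is 1728.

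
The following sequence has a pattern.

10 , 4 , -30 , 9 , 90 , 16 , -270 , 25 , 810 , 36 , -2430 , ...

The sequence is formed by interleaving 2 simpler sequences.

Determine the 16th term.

81

Split by position mod 2 into 2 tracks.
Track A: 10, -30, 90, -270, 810, -2430 — a geometric progression (common ratio -3).
Track B: 4, 9, 16, 25, 36 — consecutive squares n² from n = 2.
Term 16 comes from track B (its 8th entry): 81.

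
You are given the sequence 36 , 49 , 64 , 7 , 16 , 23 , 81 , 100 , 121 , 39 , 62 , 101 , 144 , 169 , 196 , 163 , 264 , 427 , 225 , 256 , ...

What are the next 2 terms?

The slot pattern repeats as AAABBB (period 6), so there are 2 interleaved tracks.
Stream A: 36, 49, 64, 81, 100, 121, 144, 169, 196, 225, 256 — the squares 6², 7², 8², ….
Stream B: 7, 16, 23, 39, 62, 101, 163, 264, 427 — each term equals the sum of the previous two.
The 21st slot belongs to stream A; its 12th term is 289.
Term 22 comes from stream B (its 10th entry): 691.

289, 691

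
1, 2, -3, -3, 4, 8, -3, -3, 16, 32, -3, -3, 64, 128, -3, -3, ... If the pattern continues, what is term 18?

Reading positions in blocks of 4 reveals the pattern AABB — 2 tracks woven together.
Track A: 1, 2, 4, 8, 16, 32, 64, 128. Powers of 2.
Track B: -3, -3, -3, -3, -3, -3, -3, -3. Constant -3.
Position 18 falls in track A as its term 10, giving 512.

512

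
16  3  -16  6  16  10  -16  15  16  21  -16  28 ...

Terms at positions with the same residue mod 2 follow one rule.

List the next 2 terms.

16, 36

Positions 1, 3, 5, … form one subsequence and positions 2, 4, 6, … form another.
Track A: 16, -16, 16, -16, 16, -16 (alternating ±16).
Track B: 3, 6, 10, 15, 21, 28 (the triangular numbers T_2, T_3, …).
The 13th slot belongs to track A; its 7th term is 16.
Position 14 falls in track B as its term 7, giving 36.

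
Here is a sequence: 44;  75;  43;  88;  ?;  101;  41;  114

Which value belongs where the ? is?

Positions 1, 3, 5, … form one subsequence and positions 2, 4, 6, … form another.
Track A: 44, 43, ?, 41. Subtracting 1 each time.
Track B: 75, 88, 101, 114. Adding 13 each time.
The gap is track A's term 3; the rule gives 42.

42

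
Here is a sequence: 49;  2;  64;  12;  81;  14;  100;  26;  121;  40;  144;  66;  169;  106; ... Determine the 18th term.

Taking every 2nd term gives 2 separate tracks.
Track A: 49, 64, 81, 100, 121, 144, 169 (perfect squares starting at 7²).
Track B: 2, 12, 14, 26, 40, 66, 106 (each term equals the sum of the previous two).
Term 18 comes from track B (its 9th entry): 278.

278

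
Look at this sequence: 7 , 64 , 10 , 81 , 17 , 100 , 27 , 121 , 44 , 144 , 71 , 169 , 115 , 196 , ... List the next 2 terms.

Split by position mod 2 into 2 tracks.
Track A: 7, 10, 17, 27, 44, 71, 115. Fibonacci-style (each term is the sum of the two before it).
Track B: 64, 81, 100, 121, 144, 169, 196. Perfect squares starting at 8².
Position 15 falls in track A as its term 8, giving 186.
Position 16 falls in track B as its term 8, giving 225.

186, 225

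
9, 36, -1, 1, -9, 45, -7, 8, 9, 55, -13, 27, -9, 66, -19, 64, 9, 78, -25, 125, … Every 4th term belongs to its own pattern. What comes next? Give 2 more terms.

-9, 91

Taking every 4th term gives 4 separate tracks.
Track A: 9, -9, 9, -9, 9. The oscillation 9·(−1)^(n+1).
Track B: 36, 45, 55, 66, 78. Triangular numbers starting at T_8.
Track C: -1, -7, -13, -19, -25. Arithmetic with common difference −6.
Track D: 1, 8, 27, 64, 125. The cubes 1³, 2³, 3³, ….
Position 21 → track A, term 6 = -9.
The 22nd slot belongs to track B; its 6th term is 91.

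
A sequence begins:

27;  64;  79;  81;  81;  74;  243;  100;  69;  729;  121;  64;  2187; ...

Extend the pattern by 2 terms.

Taking every 3rd term gives 3 separate tracks.
Track A is 27, 81, 243, 729, 2187, which is powers of 3.
Track B is 64, 81, 100, 121, which is the squares 8², 9², 10², ….
Track C is 79, 74, 69, 64, which is linear: a_n = 84 − 5·n.
Position 14 falls in track B as its term 5, giving 144.
Position 15 → track C, term 5 = 59.

144, 59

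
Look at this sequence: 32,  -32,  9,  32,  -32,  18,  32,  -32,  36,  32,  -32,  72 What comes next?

32

The slot pattern repeats as AAB (period 3), so there are 2 interleaved tracks.
Stream A = 32, -32, 32, -32, 32, -32, 32, -32: the oscillation 32·(−1)^(n+1).
Stream B = 9, 18, 36, 72: a geometric progression (common ratio 2).
Position 13 falls in stream A as its term 9, giving 32.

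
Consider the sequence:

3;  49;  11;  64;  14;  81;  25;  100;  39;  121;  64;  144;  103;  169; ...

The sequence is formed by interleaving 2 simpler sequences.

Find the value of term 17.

Odd-indexed and even-indexed terms follow separate rules.
Track A is 3, 11, 14, 25, 39, 64, 103, which is each term equals the sum of the previous two.
Track B is 49, 64, 81, 100, 121, 144, 169, which is consecutive squares n² from n = 7.
Position 17 → track A, term 9 = 270.

270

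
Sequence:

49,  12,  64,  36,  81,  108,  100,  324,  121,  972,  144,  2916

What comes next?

Split by position mod 2 into 2 tracks.
Track A: 49, 64, 81, 100, 121, 144. Perfect squares starting at 7².
Track B: 12, 36, 108, 324, 972, 2916. Geometric with ratio 3.
The 13th slot belongs to track A; its 7th term is 169.

169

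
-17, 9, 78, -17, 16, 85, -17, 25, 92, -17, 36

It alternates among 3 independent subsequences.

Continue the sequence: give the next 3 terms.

99, -17, 49

Taking every 3rd term gives 3 separate tracks.
Track A: -17, -17, -17, -17. Always -17.
Track B: 9, 16, 25, 36. Perfect squares starting at 3².
Track C: 78, 85, 92. Arithmetic with common difference +7.
Position 12 falls in track C as its term 4, giving 99.
Position 13 → track A, term 5 = -17.
Position 14 falls in track B as its term 5, giving 49.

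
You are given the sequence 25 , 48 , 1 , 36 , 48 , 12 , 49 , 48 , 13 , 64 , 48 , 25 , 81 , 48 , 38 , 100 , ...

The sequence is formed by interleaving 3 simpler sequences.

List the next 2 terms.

48, 63

Read the sequence 3 terms at a time; column i is its own pattern.
Track A = 25, 36, 49, 64, 81, 100: perfect squares starting at 5².
Track B = 48, 48, 48, 48, 48: constant 48.
Track C = 1, 12, 13, 25, 38: Fibonacci-style (each term is the sum of the two before it).
Position 17 falls in track B as its term 6, giving 48.
Term 18 comes from track C (its 6th entry): 63.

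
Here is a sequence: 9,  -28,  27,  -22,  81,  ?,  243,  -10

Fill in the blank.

Odd-indexed and even-indexed terms follow separate rules.
Stream A = 9, 27, 81, 243: powers 3^2, 3^3, 3^4, ….
Stream B = -28, -22, ?, -10: arithmetic, step +6.
Filling stream B at index 3 by its rule yields -16.

-16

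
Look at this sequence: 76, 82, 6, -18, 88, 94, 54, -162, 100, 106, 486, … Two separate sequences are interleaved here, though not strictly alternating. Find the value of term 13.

112

Positions follow the repeating pattern AABB; grouping by letter gives 2 tracks.
Track A: 76, 82, 88, 94, 100, 106 (arithmetic, step +6).
Track B: 6, -18, 54, -162, 486 (multiplying by -3 each time).
The 13th slot belongs to track A; its 7th term is 112.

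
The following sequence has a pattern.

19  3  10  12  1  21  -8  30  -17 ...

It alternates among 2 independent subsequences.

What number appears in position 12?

Positions 1, 3, 5, … form one subsequence and positions 2, 4, 6, … form another.
Subsequence A: 19, 10, 1, -8, -17 — subtracting 9 each time.
Subsequence B: 3, 12, 21, 30 — arithmetic with common difference +9.
Term 12 comes from subsequence B (its 6th entry): 48.

48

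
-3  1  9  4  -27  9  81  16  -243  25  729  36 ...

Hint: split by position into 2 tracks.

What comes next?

-2187

Positions 1, 3, 5, … form one subsequence and positions 2, 4, 6, … form another.
Subsequence A: -3, 9, -27, 81, -243, 729 (a geometric progression (common ratio -3)).
Subsequence B: 1, 4, 9, 16, 25, 36 (perfect squares starting at 1²).
Term 13 comes from subsequence A (its 7th entry): -2187.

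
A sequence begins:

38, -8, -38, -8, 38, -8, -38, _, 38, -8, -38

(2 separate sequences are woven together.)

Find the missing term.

Odd-indexed and even-indexed terms follow separate rules.
Track A is 38, -38, 38, -38, 38, -38, which is oscillating between 38 and -38.
Track B is -8, -8, -8, ?, -8, which is always -8.
The gap is track B's term 4; the rule gives -8.

-8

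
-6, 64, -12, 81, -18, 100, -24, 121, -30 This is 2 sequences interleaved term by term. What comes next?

144

Odd-indexed and even-indexed terms follow separate rules.
Track A is -6, -12, -18, -24, -30, which is linear: a_n = −6·n.
Track B is 64, 81, 100, 121, which is perfect squares starting at 8².
The 10th slot belongs to track B; its 5th term is 144.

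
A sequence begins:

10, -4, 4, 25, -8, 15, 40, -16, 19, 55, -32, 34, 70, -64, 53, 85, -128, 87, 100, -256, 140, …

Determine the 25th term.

The terms cycle through 3 interleaved subsequences.
Track A: 10, 25, 40, 55, 70, 85, 100. Linear: a_n = -5 + 15·n.
Track B: -4, -8, -16, -32, -64, -128, -256. A geometric progression (common ratio 2).
Track C: 4, 15, 19, 34, 53, 87, 140. Each term equals the sum of the previous two.
Position 25 falls in track A as its term 9, giving 130.

130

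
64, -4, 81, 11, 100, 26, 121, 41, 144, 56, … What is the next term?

Positions 1, 3, 5, … form one subsequence and positions 2, 4, 6, … form another.
Track A is 64, 81, 100, 121, 144, which is the squares 8², 9², 10², ….
Track B is -4, 11, 26, 41, 56, which is arithmetic, step +15.
Position 11 → track A, term 6 = 169.

169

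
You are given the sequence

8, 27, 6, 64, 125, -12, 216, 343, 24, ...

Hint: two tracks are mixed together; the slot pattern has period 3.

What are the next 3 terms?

512, 729, -48

Positions follow the repeating pattern AAB; grouping by letter gives 2 tracks.
Track A: 8, 27, 64, 125, 216, 343. Perfect cubes starting at 2³.
Track B: 6, -12, 24. Geometric, ×-2 each step.
Term 10 comes from track A (its 7th entry): 512.
Term 11 comes from track A (its 8th entry): 729.
Position 12 → track B, term 4 = -48.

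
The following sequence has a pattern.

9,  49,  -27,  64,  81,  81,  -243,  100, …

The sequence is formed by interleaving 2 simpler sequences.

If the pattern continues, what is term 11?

Positions 1, 3, 5, … form one subsequence and positions 2, 4, 6, … form another.
Stream A = 9, -27, 81, -243: multiplying by -3 each time.
Stream B = 49, 64, 81, 100: consecutive squares n² from n = 7.
Position 11 falls in stream A as its term 6, giving -2187.

-2187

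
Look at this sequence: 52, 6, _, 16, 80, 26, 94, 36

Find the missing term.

The terms cycle through 2 interleaved subsequences.
Stream A: 52, ?, 80, 94. Linear: a_n = 38 + 14·n.
Stream B: 6, 16, 26, 36. Adding 10 each time.
The gap is stream A's term 2; the rule gives 66.

66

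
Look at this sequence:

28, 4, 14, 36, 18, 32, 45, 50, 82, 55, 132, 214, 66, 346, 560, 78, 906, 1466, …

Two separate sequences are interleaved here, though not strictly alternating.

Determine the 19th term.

91

Positions follow the repeating pattern ABB; grouping by letter gives 2 tracks.
Subsequence A: 28, 36, 45, 55, 66, 78. The triangular numbers T_7, T_8, ….
Subsequence B: 4, 14, 18, 32, 50, 82, 132, 214, 346, 560, 906, 1466. A Fibonacci-like recurrence a_n = a_{n-1} + a_{n-2}.
Position 19 → subsequence A, term 7 = 91.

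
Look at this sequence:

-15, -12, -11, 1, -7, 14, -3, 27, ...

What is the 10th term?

40

Split by position mod 2 into 2 tracks.
Stream A is -15, -11, -7, -3, which is arithmetic, step +4.
Stream B is -12, 1, 14, 27, which is linear: a_n = -25 + 13·n.
Term 10 comes from stream B (its 5th entry): 40.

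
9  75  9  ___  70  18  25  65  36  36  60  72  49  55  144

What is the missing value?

The terms cycle through 3 interleaved subsequences.
Track A is 9, ?, 25, 36, 49, which is perfect squares starting at 3².
Track B is 75, 70, 65, 60, 55, which is arithmetic, step −5.
Track C is 9, 18, 36, 72, 144, which is a geometric progression (common ratio 2).
So the missing entry in track A is 16.

16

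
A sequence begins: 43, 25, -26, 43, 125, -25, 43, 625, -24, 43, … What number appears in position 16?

Read the sequence 3 terms at a time; column i is its own pattern.
Subsequence A: 43, 43, 43, 43 — constant 43.
Subsequence B: 25, 125, 625 — powers of 5.
Subsequence C: -26, -25, -24 — arithmetic, step +1.
Term 16 comes from subsequence A (its 6th entry): 43.

43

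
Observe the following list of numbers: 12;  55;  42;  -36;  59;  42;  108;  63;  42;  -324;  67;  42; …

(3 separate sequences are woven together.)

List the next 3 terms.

Split by position mod 3 into 3 tracks.
Track A = 12, -36, 108, -324: multiplying by -3 each time.
Track B = 55, 59, 63, 67: arithmetic with common difference +4.
Track C = 42, 42, 42, 42: always 42.
Term 13 comes from track A (its 5th entry): 972.
Position 14 falls in track B as its term 5, giving 71.
Position 15 → track C, term 5 = 42.

972, 71, 42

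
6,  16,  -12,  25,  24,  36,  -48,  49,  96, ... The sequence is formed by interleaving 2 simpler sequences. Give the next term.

64

Taking every 2nd term gives 2 separate tracks.
Track A = 6, -12, 24, -48, 96: geometric, ×-2 each step.
Track B = 16, 25, 36, 49: the squares 4², 5², 6², ….
Position 10 → track B, term 5 = 64.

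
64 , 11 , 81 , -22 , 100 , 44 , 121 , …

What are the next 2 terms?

Split by position mod 2 into 2 tracks.
Subsequence A: 64, 81, 100, 121 — consecutive squares n² from n = 8.
Subsequence B: 11, -22, 44 — a geometric progression (common ratio -2).
Term 8 comes from subsequence B (its 4th entry): -88.
Term 9 comes from subsequence A (its 5th entry): 144.

-88, 144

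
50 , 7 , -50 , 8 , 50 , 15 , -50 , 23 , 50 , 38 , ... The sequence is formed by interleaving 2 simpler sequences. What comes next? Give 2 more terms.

Odd-indexed and even-indexed terms follow separate rules.
Track A: 50, -50, 50, -50, 50. Alternating ±50.
Track B: 7, 8, 15, 23, 38. Each term equals the sum of the previous two.
Position 11 → track A, term 6 = -50.
The 12th slot belongs to track B; its 6th term is 61.

-50, 61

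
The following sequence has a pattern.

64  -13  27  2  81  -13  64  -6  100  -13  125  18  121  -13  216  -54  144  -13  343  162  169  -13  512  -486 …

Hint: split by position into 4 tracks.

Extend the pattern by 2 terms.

196, -13

Split by position mod 4: positions 1, 5, 9, … form one track, and each other residue class forms its own.
Track A is 64, 81, 100, 121, 144, 169, which is the squares 8², 9², 10², ….
Track B is -13, -13, -13, -13, -13, -13, which is the constant sequence -13.
Track C is 27, 64, 125, 216, 343, 512, which is the cubes 3³, 4³, 5³, ….
Track D is 2, -6, 18, -54, 162, -486, which is geometric with ratio -3.
The 25th slot belongs to track A; its 7th term is 196.
Position 26 falls in track B as its term 7, giving -13.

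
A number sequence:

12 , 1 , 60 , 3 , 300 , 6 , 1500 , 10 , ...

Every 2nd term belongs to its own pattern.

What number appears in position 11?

37500

Positions 1, 3, 5, … form one subsequence and positions 2, 4, 6, … form another.
Subsequence A: 12, 60, 300, 1500. A geometric progression (common ratio 5).
Subsequence B: 1, 3, 6, 10. The triangular numbers T_1, T_2, ….
Position 11 falls in subsequence A as its term 6, giving 37500.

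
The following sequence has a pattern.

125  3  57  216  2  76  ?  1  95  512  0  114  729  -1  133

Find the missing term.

The terms cycle through 3 interleaved subsequences.
Stream A: 125, 216, ?, 512, 729 — consecutive cubes n³ from n = 5.
Stream B: 3, 2, 1, 0, -1 — arithmetic, step −1.
Stream C: 57, 76, 95, 114, 133 — arithmetic with common difference +19.
The gap is stream A's term 3; the rule gives 343.

343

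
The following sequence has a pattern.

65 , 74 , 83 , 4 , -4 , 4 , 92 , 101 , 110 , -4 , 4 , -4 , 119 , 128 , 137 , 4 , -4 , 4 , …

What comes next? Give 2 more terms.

Reading positions in blocks of 6 reveals the pattern AAABBB — 2 tracks woven together.
Subsequence A is 65, 74, 83, 92, 101, 110, 119, 128, 137, which is arithmetic, step +9.
Subsequence B is 4, -4, 4, -4, 4, -4, 4, -4, 4, which is oscillating between 4 and -4.
The 19th slot belongs to subsequence A; its 10th term is 146.
Position 20 falls in subsequence A as its term 11, giving 155.

146, 155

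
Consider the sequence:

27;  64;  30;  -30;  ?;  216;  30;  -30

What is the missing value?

125

Positions follow the repeating pattern AABB; grouping by letter gives 2 tracks.
Track A = 27, 64, ?, 216: consecutive cubes n³ from n = 3.
Track B = 30, -30, 30, -30: the oscillation 30·(−1)^(n+1).
The gap is track A's term 3; the rule gives 125.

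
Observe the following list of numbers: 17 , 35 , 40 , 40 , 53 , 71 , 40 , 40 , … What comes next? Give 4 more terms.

Positions follow the repeating pattern AABB; grouping by letter gives 2 tracks.
Track A = 17, 35, 53, 71: arithmetic, step +18.
Track B = 40, 40, 40, 40: always 40.
Position 9 → track A, term 5 = 89.
Position 10 falls in track A as its term 6, giving 107.
The 11th slot belongs to track B; its 5th term is 40.
Term 12 comes from track B (its 6th entry): 40.

89, 107, 40, 40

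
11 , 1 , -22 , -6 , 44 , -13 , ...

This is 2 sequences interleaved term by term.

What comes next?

The terms cycle through 2 interleaved subsequences.
Subsequence A is 11, -22, 44, which is multiplying by -2 each time.
Subsequence B is 1, -6, -13, which is arithmetic, step −7.
The 7th slot belongs to subsequence A; its 4th term is -88.

-88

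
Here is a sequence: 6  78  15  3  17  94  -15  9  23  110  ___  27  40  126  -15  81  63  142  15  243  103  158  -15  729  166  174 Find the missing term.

15

Split by position mod 4 into 4 tracks.
Subsequence A = 6, 17, 23, 40, 63, 103, 166: each term equals the sum of the previous two.
Subsequence B = 78, 94, 110, 126, 142, 158, 174: linear: a_n = 62 + 16·n.
Subsequence C = 15, -15, ?, -15, 15, -15: the oscillation 15·(−1)^(n+1).
Subsequence D = 3, 9, 27, 81, 243, 729: geometric, ×3 each step.
Subsequence C's pattern makes the blank 15.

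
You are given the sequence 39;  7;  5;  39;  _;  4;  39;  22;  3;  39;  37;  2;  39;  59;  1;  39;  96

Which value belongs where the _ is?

Taking every 3rd term gives 3 separate tracks.
Stream A is 39, 39, 39, 39, 39, 39, which is always 39.
Stream B is 7, ?, 22, 37, 59, 96, which is Fibonacci-style (each term is the sum of the two before it).
Stream C is 5, 4, 3, 2, 1, which is arithmetic with common difference −1.
So the missing entry in stream B is 15.

15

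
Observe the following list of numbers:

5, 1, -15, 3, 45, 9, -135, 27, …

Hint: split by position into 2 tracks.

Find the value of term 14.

Odd-indexed and even-indexed terms follow separate rules.
Track A: 5, -15, 45, -135 (geometric, ×-3 each step).
Track B: 1, 3, 9, 27 (powers of 3).
The 14th slot belongs to track B; its 7th term is 729.

729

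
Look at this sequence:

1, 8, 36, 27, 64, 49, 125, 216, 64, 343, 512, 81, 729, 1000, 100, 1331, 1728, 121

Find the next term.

2197

The slot pattern repeats as AAB (period 3), so there are 2 interleaved tracks.
Subsequence A is 1, 8, 27, 64, 125, 216, 343, 512, 729, 1000, 1331, 1728, which is the cubes 1³, 2³, 3³, ….
Subsequence B is 36, 49, 64, 81, 100, 121, which is consecutive squares n² from n = 6.
Position 19 → subsequence A, term 13 = 2197.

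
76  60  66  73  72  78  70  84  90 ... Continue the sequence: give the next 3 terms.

The slot pattern repeats as ABB (period 3), so there are 2 interleaved tracks.
Subsequence A: 76, 73, 70 (arithmetic with common difference −3).
Subsequence B: 60, 66, 72, 78, 84, 90 (linear: a_n = 54 + 6·n).
Position 10 falls in subsequence A as its term 4, giving 67.
Position 11 falls in subsequence B as its term 7, giving 96.
Position 12 → subsequence B, term 8 = 102.

67, 96, 102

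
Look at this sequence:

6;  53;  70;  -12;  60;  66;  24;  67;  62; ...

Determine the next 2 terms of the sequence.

Split by position mod 3: positions 1, 4, 7, … form one track, and each other residue class forms its own.
Stream A: 6, -12, 24 (geometric with ratio -2).
Stream B: 53, 60, 67 (arithmetic, step +7).
Stream C: 70, 66, 62 (subtracting 4 each time).
Term 10 comes from stream A (its 4th entry): -48.
Term 11 comes from stream B (its 4th entry): 74.

-48, 74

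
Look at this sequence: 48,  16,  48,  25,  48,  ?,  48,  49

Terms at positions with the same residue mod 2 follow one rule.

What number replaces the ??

Split by position mod 2 into 2 tracks.
Subsequence A: 48, 48, 48, 48 — the constant sequence 48.
Subsequence B: 16, 25, ?, 49 — consecutive squares n² from n = 4.
Filling subsequence B at index 3 by its rule yields 36.

36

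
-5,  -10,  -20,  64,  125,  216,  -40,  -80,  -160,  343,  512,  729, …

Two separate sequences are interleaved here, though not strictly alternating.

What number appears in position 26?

-40960

Reading positions in blocks of 6 reveals the pattern AAABBB — 2 tracks woven together.
Track A: -5, -10, -20, -40, -80, -160 (a geometric progression (common ratio 2)).
Track B: 64, 125, 216, 343, 512, 729 (the cubes 4³, 5³, 6³, …).
The 26th slot belongs to track A; its 14th term is -40960.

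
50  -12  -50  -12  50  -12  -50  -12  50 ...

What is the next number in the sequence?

Odd-indexed and even-indexed terms follow separate rules.
Subsequence A: 50, -50, 50, -50, 50 — oscillating between 50 and -50.
Subsequence B: -12, -12, -12, -12 — constant -12.
Position 10 → subsequence B, term 5 = -12.

-12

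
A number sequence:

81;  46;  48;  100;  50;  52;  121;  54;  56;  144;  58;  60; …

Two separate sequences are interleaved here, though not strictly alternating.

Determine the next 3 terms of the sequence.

Reading positions in blocks of 3 reveals the pattern ABB — 2 tracks woven together.
Track A: 81, 100, 121, 144 — perfect squares starting at 9².
Track B: 46, 48, 50, 52, 54, 56, 58, 60 — adding 2 each time.
Position 13 → track A, term 5 = 169.
Position 14 falls in track B as its term 9, giving 62.
The 15th slot belongs to track B; its 10th term is 64.

169, 62, 64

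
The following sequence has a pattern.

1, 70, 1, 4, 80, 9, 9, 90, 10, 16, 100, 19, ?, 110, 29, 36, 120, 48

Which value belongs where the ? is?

The terms cycle through 3 interleaved subsequences.
Track A: 1, 4, 9, 16, ?, 36. Consecutive squares n² from n = 1.
Track B: 70, 80, 90, 100, 110, 120. Linear: a_n = 60 + 10·n.
Track C: 1, 9, 10, 19, 29, 48. Each term equals the sum of the previous two.
Filling track A at index 5 by its rule yields 25.

25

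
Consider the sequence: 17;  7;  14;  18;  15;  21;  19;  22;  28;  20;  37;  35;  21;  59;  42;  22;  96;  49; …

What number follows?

Split by position mod 3 into 3 tracks.
Stream A = 17, 18, 19, 20, 21, 22: linear: a_n = 16 + n.
Stream B = 7, 15, 22, 37, 59, 96: a Fibonacci-like recurrence a_n = a_{n-1} + a_{n-2}.
Stream C = 14, 21, 28, 35, 42, 49: arithmetic, step +7.
The 19th slot belongs to stream A; its 7th term is 23.

23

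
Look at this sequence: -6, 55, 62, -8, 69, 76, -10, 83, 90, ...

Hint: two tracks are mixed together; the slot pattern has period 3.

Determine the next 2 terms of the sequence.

-12, 97

Positions follow the repeating pattern ABB; grouping by letter gives 2 tracks.
Subsequence A = -6, -8, -10: arithmetic with common difference −2.
Subsequence B = 55, 62, 69, 76, 83, 90: arithmetic, step +7.
Term 10 comes from subsequence A (its 4th entry): -12.
Position 11 falls in subsequence B as its term 7, giving 97.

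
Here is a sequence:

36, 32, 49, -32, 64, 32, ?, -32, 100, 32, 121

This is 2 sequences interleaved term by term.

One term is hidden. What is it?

Positions 1, 3, 5, … form one subsequence and positions 2, 4, 6, … form another.
Stream A: 36, 49, 64, ?, 100, 121 (perfect squares starting at 6²).
Stream B: 32, -32, 32, -32, 32 (oscillating between 32 and -32).
So the missing entry in stream A is 81.

81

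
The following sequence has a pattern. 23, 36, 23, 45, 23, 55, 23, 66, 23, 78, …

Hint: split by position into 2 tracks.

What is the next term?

The terms cycle through 2 interleaved subsequences.
Track A = 23, 23, 23, 23, 23: constant 23.
Track B = 36, 45, 55, 66, 78: triangular numbers starting at T_8.
The 11th slot belongs to track A; its 6th term is 23.

23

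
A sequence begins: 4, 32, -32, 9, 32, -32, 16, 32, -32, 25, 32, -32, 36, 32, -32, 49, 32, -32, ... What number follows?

Positions follow the repeating pattern ABB; grouping by letter gives 2 tracks.
Subsequence A: 4, 9, 16, 25, 36, 49 (consecutive squares n² from n = 2).
Subsequence B: 32, -32, 32, -32, 32, -32, 32, -32, 32, -32, 32, -32 (the oscillation 32·(−1)^(n+1)).
Position 19 → subsequence A, term 7 = 64.

64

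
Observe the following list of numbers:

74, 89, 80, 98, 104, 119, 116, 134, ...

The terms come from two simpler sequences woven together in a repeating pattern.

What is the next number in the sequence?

134

Positions follow the repeating pattern AABB; grouping by letter gives 2 tracks.
Subsequence A: 74, 89, 104, 119. Adding 15 each time.
Subsequence B: 80, 98, 116, 134. Linear: a_n = 62 + 18·n.
The 9th slot belongs to subsequence A; its 5th term is 134.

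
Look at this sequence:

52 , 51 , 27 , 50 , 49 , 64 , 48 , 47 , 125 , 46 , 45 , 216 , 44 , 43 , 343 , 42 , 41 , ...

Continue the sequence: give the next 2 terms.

Reading positions in blocks of 3 reveals the pattern AAB — 2 tracks woven together.
Stream A: 52, 51, 50, 49, 48, 47, 46, 45, 44, 43, 42, 41. Arithmetic with common difference −1.
Stream B: 27, 64, 125, 216, 343. Consecutive cubes n³ from n = 3.
Position 18 → stream B, term 6 = 512.
Position 19 → stream A, term 13 = 40.

512, 40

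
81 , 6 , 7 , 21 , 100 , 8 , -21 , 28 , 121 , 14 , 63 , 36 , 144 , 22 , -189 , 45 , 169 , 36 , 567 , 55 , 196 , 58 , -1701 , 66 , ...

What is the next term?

225

Split by position mod 4 into 4 tracks.
Track A: 81, 100, 121, 144, 169, 196 (perfect squares starting at 9²).
Track B: 6, 8, 14, 22, 36, 58 (each term equals the sum of the previous two).
Track C: 7, -21, 63, -189, 567, -1701 (a geometric progression (common ratio -3)).
Track D: 21, 28, 36, 45, 55, 66 (triangular numbers n(n+1)/2 for n = 6, 7, …).
The 25th slot belongs to track A; its 7th term is 225.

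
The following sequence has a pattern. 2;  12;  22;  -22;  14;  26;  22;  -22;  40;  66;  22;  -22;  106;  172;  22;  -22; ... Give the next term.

The slot pattern repeats as AABB (period 4), so there are 2 interleaved tracks.
Subsequence A: 2, 12, 14, 26, 40, 66, 106, 172 (Fibonacci-style (each term is the sum of the two before it)).
Subsequence B: 22, -22, 22, -22, 22, -22, 22, -22 (oscillating between 22 and -22).
The 17th slot belongs to subsequence A; its 9th term is 278.

278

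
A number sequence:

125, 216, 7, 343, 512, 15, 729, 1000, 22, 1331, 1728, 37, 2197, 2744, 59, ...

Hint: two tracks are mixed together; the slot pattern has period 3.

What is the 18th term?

Reading positions in blocks of 3 reveals the pattern AAB — 2 tracks woven together.
Subsequence A = 125, 216, 343, 512, 729, 1000, 1331, 1728, 2197, 2744: consecutive cubes n³ from n = 5.
Subsequence B = 7, 15, 22, 37, 59: a Fibonacci-like recurrence a_n = a_{n-1} + a_{n-2}.
Position 18 falls in subsequence B as its term 6, giving 96.

96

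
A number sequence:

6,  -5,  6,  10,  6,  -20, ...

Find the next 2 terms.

Positions 1, 3, 5, … form one subsequence and positions 2, 4, 6, … form another.
Track A: 6, 6, 6 (constant 6).
Track B: -5, 10, -20 (geometric with ratio -2).
Position 7 → track A, term 4 = 6.
Position 8 falls in track B as its term 4, giving 40.

6, 40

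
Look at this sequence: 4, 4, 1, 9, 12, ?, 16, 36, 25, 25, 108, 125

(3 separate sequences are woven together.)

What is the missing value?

5

Split by position mod 3: positions 1, 4, 7, … form one track, and each other residue class forms its own.
Track A: 4, 9, 16, 25. Perfect squares starting at 2².
Track B: 4, 12, 36, 108. Geometric with ratio 3.
Track C: 1, ?, 25, 125. Successive powers of 5.
So the missing entry in track C is 5.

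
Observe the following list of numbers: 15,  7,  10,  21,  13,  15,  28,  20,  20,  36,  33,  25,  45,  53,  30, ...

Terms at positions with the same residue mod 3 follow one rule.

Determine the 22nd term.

The terms cycle through 3 interleaved subsequences.
Subsequence A: 15, 21, 28, 36, 45. The triangular numbers T_5, T_6, ….
Subsequence B: 7, 13, 20, 33, 53. A Fibonacci-like recurrence a_n = a_{n-1} + a_{n-2}.
Subsequence C: 10, 15, 20, 25, 30. Linear: a_n = 5 + 5·n.
Position 22 falls in subsequence A as its term 8, giving 78.

78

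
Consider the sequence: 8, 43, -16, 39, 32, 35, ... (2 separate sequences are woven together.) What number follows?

Taking every 2nd term gives 2 separate tracks.
Track A: 8, -16, 32. Multiplying by -2 each time.
Track B: 43, 39, 35. Arithmetic with common difference −4.
Position 7 falls in track A as its term 4, giving -64.

-64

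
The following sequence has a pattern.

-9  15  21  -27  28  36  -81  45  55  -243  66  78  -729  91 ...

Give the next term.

Positions follow the repeating pattern ABB; grouping by letter gives 2 tracks.
Stream A: -9, -27, -81, -243, -729 (geometric, ×3 each step).
Stream B: 15, 21, 28, 36, 45, 55, 66, 78, 91 (triangular numbers starting at T_5).
Position 15 → stream B, term 10 = 105.

105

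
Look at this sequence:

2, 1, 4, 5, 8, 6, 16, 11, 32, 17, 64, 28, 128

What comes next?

45

Positions 1, 3, 5, … form one subsequence and positions 2, 4, 6, … form another.
Stream A: 2, 4, 8, 16, 32, 64, 128. Powers 2^1, 2^2, 2^3, ….
Stream B: 1, 5, 6, 11, 17, 28. Each term equals the sum of the previous two.
Term 14 comes from stream B (its 7th entry): 45.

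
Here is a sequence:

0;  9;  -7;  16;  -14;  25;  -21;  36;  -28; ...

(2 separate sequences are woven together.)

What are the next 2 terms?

49, -35

Taking every 2nd term gives 2 separate tracks.
Track A = 0, -7, -14, -21, -28: subtracting 7 each time.
Track B = 9, 16, 25, 36: perfect squares starting at 3².
Position 10 falls in track B as its term 5, giving 49.
Position 11 falls in track A as its term 6, giving -35.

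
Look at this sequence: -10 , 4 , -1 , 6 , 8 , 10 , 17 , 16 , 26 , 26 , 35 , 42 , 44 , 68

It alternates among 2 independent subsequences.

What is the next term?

Odd-indexed and even-indexed terms follow separate rules.
Track A: -10, -1, 8, 17, 26, 35, 44. Arithmetic, step +9.
Track B: 4, 6, 10, 16, 26, 42, 68. Fibonacci-style (each term is the sum of the two before it).
Position 15 falls in track A as its term 8, giving 53.

53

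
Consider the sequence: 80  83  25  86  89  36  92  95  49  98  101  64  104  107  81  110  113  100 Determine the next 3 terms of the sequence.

116, 119, 121

Positions follow the repeating pattern AAB; grouping by letter gives 2 tracks.
Stream A: 80, 83, 86, 89, 92, 95, 98, 101, 104, 107, 110, 113. Linear: a_n = 77 + 3·n.
Stream B: 25, 36, 49, 64, 81, 100. Consecutive squares n² from n = 5.
Position 19 → stream A, term 13 = 116.
Position 20 falls in stream A as its term 14, giving 119.
Position 21 falls in stream B as its term 7, giving 121.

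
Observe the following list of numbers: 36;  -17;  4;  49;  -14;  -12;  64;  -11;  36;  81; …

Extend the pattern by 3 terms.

-8, -108, 100

Read the sequence 3 terms at a time; column i is its own pattern.
Stream A = 36, 49, 64, 81: consecutive squares n² from n = 6.
Stream B = -17, -14, -11: arithmetic, step +3.
Stream C = 4, -12, 36: geometric with ratio -3.
The 11th slot belongs to stream B; its 4th term is -8.
Position 12 → stream C, term 4 = -108.
Position 13 → stream A, term 5 = 100.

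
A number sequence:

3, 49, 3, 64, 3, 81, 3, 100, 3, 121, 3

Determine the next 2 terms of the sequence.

144, 3

Taking every 2nd term gives 2 separate tracks.
Track A: 3, 3, 3, 3, 3, 3. Constant 3.
Track B: 49, 64, 81, 100, 121. Perfect squares starting at 7².
The 12th slot belongs to track B; its 6th term is 144.
Term 13 comes from track A (its 7th entry): 3.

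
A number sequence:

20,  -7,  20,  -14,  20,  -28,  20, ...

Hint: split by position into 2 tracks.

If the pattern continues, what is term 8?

-56

Taking every 2nd term gives 2 separate tracks.
Track A = 20, 20, 20, 20: always 20.
Track B = -7, -14, -28: geometric, ×2 each step.
Term 8 comes from track B (its 4th entry): -56.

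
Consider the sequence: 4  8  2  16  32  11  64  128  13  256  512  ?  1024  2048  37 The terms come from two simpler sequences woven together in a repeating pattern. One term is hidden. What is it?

Reading positions in blocks of 3 reveals the pattern AAB — 2 tracks woven together.
Track A = 4, 8, 16, 32, 64, 128, 256, 512, 1024, 2048: successive powers of 2.
Track B = 2, 11, 13, ?, 37: a Fibonacci-like recurrence a_n = a_{n-1} + a_{n-2}.
Filling track B at index 4 by its rule yields 24.

24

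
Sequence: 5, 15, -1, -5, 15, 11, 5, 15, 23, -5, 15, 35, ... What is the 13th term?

Taking every 3rd term gives 3 separate tracks.
Track A: 5, -5, 5, -5 — alternating ±5.
Track B: 15, 15, 15, 15 — the constant sequence 15.
Track C: -1, 11, 23, 35 — arithmetic with common difference +12.
Term 13 comes from track A (its 5th entry): 5.

5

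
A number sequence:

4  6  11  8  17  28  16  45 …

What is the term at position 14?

309

The slot pattern repeats as ABB (period 3), so there are 2 interleaved tracks.
Subsequence A: 4, 8, 16 — successive powers of 2.
Subsequence B: 6, 11, 17, 28, 45 — a Fibonacci-like recurrence a_n = a_{n-1} + a_{n-2}.
Position 14 falls in subsequence B as its term 9, giving 309.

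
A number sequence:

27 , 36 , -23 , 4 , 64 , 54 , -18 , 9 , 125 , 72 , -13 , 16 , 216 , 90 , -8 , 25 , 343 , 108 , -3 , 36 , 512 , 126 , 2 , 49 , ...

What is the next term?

729

Split by position mod 4 into 4 tracks.
Track A: 27, 64, 125, 216, 343, 512 (perfect cubes starting at 3³).
Track B: 36, 54, 72, 90, 108, 126 (linear: a_n = 18 + 18·n).
Track C: -23, -18, -13, -8, -3, 2 (linear: a_n = -28 + 5·n).
Track D: 4, 9, 16, 25, 36, 49 (consecutive squares n² from n = 2).
Position 25 falls in track A as its term 7, giving 729.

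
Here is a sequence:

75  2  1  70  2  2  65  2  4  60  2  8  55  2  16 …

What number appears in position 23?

The terms cycle through 3 interleaved subsequences.
Stream A: 75, 70, 65, 60, 55 — arithmetic, step −5.
Stream B: 2, 2, 2, 2, 2 — always 2.
Stream C: 1, 2, 4, 8, 16 — successive powers of 2.
Position 23 falls in stream B as its term 8, giving 2.

2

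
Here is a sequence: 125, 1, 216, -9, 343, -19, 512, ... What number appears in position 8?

-29

Taking every 2nd term gives 2 separate tracks.
Subsequence A = 125, 216, 343, 512: the cubes 5³, 6³, 7³, ….
Subsequence B = 1, -9, -19: arithmetic with common difference −10.
Position 8 → subsequence B, term 4 = -29.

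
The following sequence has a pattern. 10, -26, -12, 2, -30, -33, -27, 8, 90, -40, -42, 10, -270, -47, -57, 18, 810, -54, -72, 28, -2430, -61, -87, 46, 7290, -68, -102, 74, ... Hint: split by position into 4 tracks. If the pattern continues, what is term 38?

Split by position mod 4: positions 1, 5, 9, … form one track, and each other residue class forms its own.
Subsequence A: 10, -30, 90, -270, 810, -2430, 7290 (a geometric progression (common ratio -3)).
Subsequence B: -26, -33, -40, -47, -54, -61, -68 (arithmetic with common difference −7).
Subsequence C: -12, -27, -42, -57, -72, -87, -102 (linear: a_n = 3 − 15·n).
Subsequence D: 2, 8, 10, 18, 28, 46, 74 (a Fibonacci-like recurrence a_n = a_{n-1} + a_{n-2}).
The 38th slot belongs to subsequence B; its 10th term is -89.

-89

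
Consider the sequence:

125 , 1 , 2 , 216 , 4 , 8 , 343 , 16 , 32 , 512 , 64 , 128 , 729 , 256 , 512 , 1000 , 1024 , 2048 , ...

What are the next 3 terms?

1331, 4096, 8192

The slot pattern repeats as ABB (period 3), so there are 2 interleaved tracks.
Subsequence A = 125, 216, 343, 512, 729, 1000: consecutive cubes n³ from n = 5.
Subsequence B = 1, 2, 4, 8, 16, 32, 64, 128, 256, 512, 1024, 2048: powers of 2.
The 19th slot belongs to subsequence A; its 7th term is 1331.
Position 20 falls in subsequence B as its term 13, giving 4096.
The 21st slot belongs to subsequence B; its 14th term is 8192.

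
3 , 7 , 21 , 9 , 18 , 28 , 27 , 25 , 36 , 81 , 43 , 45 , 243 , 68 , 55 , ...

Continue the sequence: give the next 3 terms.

729, 111, 66

Read the sequence 3 terms at a time; column i is its own pattern.
Track A: 3, 9, 27, 81, 243 — powers 3^1, 3^2, 3^3, ….
Track B: 7, 18, 25, 43, 68 — each term equals the sum of the previous two.
Track C: 21, 28, 36, 45, 55 — triangular numbers n(n+1)/2 for n = 6, 7, ….
Position 16 → track A, term 6 = 729.
Term 17 comes from track B (its 6th entry): 111.
Position 18 falls in track C as its term 6, giving 66.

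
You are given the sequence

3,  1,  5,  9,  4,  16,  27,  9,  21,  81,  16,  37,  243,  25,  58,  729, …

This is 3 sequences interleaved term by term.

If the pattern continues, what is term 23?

The terms cycle through 3 interleaved subsequences.
Track A: 3, 9, 27, 81, 243, 729. Powers 3^1, 3^2, 3^3, ….
Track B: 1, 4, 9, 16, 25. Perfect squares starting at 1².
Track C: 5, 16, 21, 37, 58. A Fibonacci-like recurrence a_n = a_{n-1} + a_{n-2}.
Position 23 falls in track B as its term 8, giving 64.

64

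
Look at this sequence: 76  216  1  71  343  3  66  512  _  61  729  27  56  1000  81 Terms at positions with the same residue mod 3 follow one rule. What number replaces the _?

9

Split by position mod 3 into 3 tracks.
Subsequence A: 76, 71, 66, 61, 56 (arithmetic, step −5).
Subsequence B: 216, 343, 512, 729, 1000 (perfect cubes starting at 6³).
Subsequence C: 1, 3, ?, 27, 81 (powers of 3).
Subsequence C's pattern makes the blank 9.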